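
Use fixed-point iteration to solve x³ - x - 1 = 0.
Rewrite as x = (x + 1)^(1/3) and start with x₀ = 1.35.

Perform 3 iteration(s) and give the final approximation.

Equation: x³ - x - 1 = 0
Fixed-point form: x = (x + 1)^(1/3)
x₀ = 1.35

x_1 = g(1.350000) = 1.329503
x_2 = g(1.329503) = 1.325626
x_3 = g(1.325626) = 1.324890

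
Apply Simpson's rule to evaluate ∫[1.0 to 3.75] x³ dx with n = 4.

f(x) = x³
a = 1.0, b = 3.75, n = 4
h = (b - a)/n = 0.687500

Simpson's rule: (h/3)[f(x₀) + 4f(x₁) + 2f(x₂) + ... + f(xₙ)]

x_0 = 1.0000, f(x_0) = 1.000000, coefficient = 1
x_1 = 1.6875, f(x_1) = 4.805420, coefficient = 4
x_2 = 2.3750, f(x_2) = 13.396484, coefficient = 2
x_3 = 3.0625, f(x_3) = 28.722900, coefficient = 4
x_4 = 3.7500, f(x_4) = 52.734375, coefficient = 1

I ≈ (0.687500/3) × 214.640625 = 49.188477
Exact value: 49.188477
Error: 0.000000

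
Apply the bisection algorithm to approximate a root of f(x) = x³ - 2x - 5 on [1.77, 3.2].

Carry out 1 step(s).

f(x) = x³ - 2x - 5
Initial interval: [1.77, 3.2]

Iteration 1:
  c_1 = (1.770000 + 3.200000)/2 = 2.485000
  f(c_1) = f(2.485000) = 5.375434
  f(a) × f(c) < 0, new interval: [1.770000, 2.485000]

After 1 iteration(s), the approximation is c_1 = 2.485000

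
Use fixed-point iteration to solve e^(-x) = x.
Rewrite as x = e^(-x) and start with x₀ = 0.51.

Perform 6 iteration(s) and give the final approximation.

Equation: e^(-x) = x
Fixed-point form: x = e^(-x)
x₀ = 0.51

x_1 = g(0.510000) = 0.600496
x_2 = g(0.600496) = 0.548540
x_3 = g(0.548540) = 0.577793
x_4 = g(0.577793) = 0.561135
x_5 = g(0.561135) = 0.570561
x_6 = g(0.570561) = 0.565208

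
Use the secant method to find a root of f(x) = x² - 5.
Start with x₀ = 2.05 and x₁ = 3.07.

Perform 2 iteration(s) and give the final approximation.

f(x) = x² - 5
x₀ = 2.05, x₁ = 3.07

Secant formula: x_{n+1} = x_n - f(x_n)(x_n - x_{n-1})/(f(x_n) - f(x_{n-1}))

Iteration 1:
  f(2.050000) = -0.797500
  f(3.070000) = 4.424900
  x_2 = 3.070000 - 4.424900×(3.070000 - 2.050000)/(4.424900 - (-0.797500))
       = 2.205762
Iteration 2:
  f(3.070000) = 4.424900
  f(2.205762) = -0.134615
  x_3 = 2.205762 - (-0.134615)×(2.205762 - 3.070000)/(-0.134615 - 4.424900)
       = 2.231278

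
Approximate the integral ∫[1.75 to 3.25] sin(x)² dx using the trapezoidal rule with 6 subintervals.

f(x) = sin(x)²
a = 1.75, b = 3.25, n = 6
h = (b - a)/n = 0.250000

Trapezoidal rule: (h/2)[f(x₀) + 2f(x₁) + 2f(x₂) + ... + f(xₙ)]

x_0 = 1.7500, f(x_0) = 0.968228, coefficient = 1
x_1 = 2.0000, f(x_1) = 0.826822, coefficient = 2
x_2 = 2.2500, f(x_2) = 0.605398, coefficient = 2
x_3 = 2.5000, f(x_3) = 0.358169, coefficient = 2
x_4 = 2.7500, f(x_4) = 0.145665, coefficient = 2
x_5 = 3.0000, f(x_5) = 0.019915, coefficient = 2
x_6 = 3.2500, f(x_6) = 0.011706, coefficient = 1

I ≈ (0.250000/2) × 4.891872 = 0.611484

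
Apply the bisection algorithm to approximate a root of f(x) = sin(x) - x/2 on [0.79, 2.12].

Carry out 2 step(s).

f(x) = sin(x) - x/2
Initial interval: [0.79, 2.12]

Iteration 1:
  c_1 = (0.790000 + 2.120000)/2 = 1.455000
  f(c_1) = f(1.455000) = 0.265803
  f(a) × f(c) ≥ 0, new interval: [1.455000, 2.120000]
Iteration 2:
  c_2 = (1.455000 + 2.120000)/2 = 1.787500
  f(c_2) = f(1.787500) = 0.082862
  f(a) × f(c) ≥ 0, new interval: [1.787500, 2.120000]

After 2 iteration(s), the approximation is c_2 = 1.787500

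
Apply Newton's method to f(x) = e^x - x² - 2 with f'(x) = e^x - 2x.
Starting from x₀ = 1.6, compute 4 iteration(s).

f(x) = e^x - x² - 2
f'(x) = e^x - 2x
x₀ = 1.6

Newton-Raphson formula: x_{n+1} = x_n - f(x_n)/f'(x_n)

Iteration 1:
  f(1.600000) = 0.393032
  f'(1.600000) = 1.753032
  x_1 = 1.600000 - 0.393032/1.753032 = 1.375799
Iteration 2:
  f(1.375799) = 0.065415
  f'(1.375799) = 1.206639
  x_2 = 1.375799 - 0.065415/1.206639 = 1.321586
Iteration 3:
  f(1.321586) = 0.002774
  f'(1.321586) = 1.106192
  x_3 = 1.321586 - 0.002774/1.106192 = 1.319079
Iteration 4:
  f(1.319079) = 0.000005
  f'(1.319079) = 1.101817
  x_4 = 1.319079 - 0.000005/1.101817 = 1.319074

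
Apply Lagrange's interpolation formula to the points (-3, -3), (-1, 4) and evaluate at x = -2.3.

Lagrange interpolation formula:
P(x) = Σ yᵢ × Lᵢ(x)
where Lᵢ(x) = Π_{j≠i} (x - xⱼ)/(xᵢ - xⱼ)

L_0(-2.3) = (-2.3 - (-1))/(-3 - (-1)) = 0.650000
L_1(-2.3) = (-2.3 - (-3))/(-1 - (-3)) = 0.350000

P(-2.3) = (-3)×L_0(-2.3) + 4×L_1(-2.3)
P(-2.3) = -0.550000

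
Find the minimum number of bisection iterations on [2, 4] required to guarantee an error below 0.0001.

We need (b-a)/2^n ≤ 0.0001
(4 - 2)/2^n ≤ 0.0001
2/2^n ≤ 0.0001
2^n ≥ 20000
n ≥ log₂(20000) = 14.29
n ≥ 15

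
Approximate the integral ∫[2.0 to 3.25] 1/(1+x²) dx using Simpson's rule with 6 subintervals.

f(x) = 1/(1+x²)
a = 2.0, b = 3.25, n = 6
h = (b - a)/n = 0.208333

Simpson's rule: (h/3)[f(x₀) + 4f(x₁) + 2f(x₂) + ... + f(xₙ)]

x_0 = 2.0000, f(x_0) = 0.200000, coefficient = 1
x_1 = 2.2083, f(x_1) = 0.170162, coefficient = 4
x_2 = 2.4167, f(x_2) = 0.146193, coefficient = 2
x_3 = 2.6250, f(x_3) = 0.126733, coefficient = 4
x_4 = 2.8333, f(x_4) = 0.110769, coefficient = 2
x_5 = 3.0417, f(x_5) = 0.097544, coefficient = 4
x_6 = 3.2500, f(x_6) = 0.086486, coefficient = 1

I ≈ (0.208333/3) × 2.378169 = 0.165151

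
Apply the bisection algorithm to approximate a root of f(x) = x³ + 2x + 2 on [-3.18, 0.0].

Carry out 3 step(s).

f(x) = x³ + 2x + 2
Initial interval: [-3.18, 0.0]

Iteration 1:
  c_1 = (-3.180000 + 0.000000)/2 = -1.590000
  f(c_1) = f(-1.590000) = -5.199679
  f(a) × f(c) ≥ 0, new interval: [-1.590000, 0.000000]
Iteration 2:
  c_2 = (-1.590000 + 0.000000)/2 = -0.795000
  f(c_2) = f(-0.795000) = -0.092460
  f(a) × f(c) ≥ 0, new interval: [-0.795000, 0.000000]
Iteration 3:
  c_3 = (-0.795000 + 0.000000)/2 = -0.397500
  f(c_3) = f(-0.397500) = 1.142193
  f(a) × f(c) < 0, new interval: [-0.795000, -0.397500]

After 3 iteration(s), the approximation is c_3 = -0.397500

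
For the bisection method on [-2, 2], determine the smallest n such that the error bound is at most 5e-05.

We need (b-a)/2^n ≤ 5e-05
(2 - (-2))/2^n ≤ 5e-05
4/2^n ≤ 5e-05
2^n ≥ 80000
n ≥ log₂(80000) = 16.29
n ≥ 17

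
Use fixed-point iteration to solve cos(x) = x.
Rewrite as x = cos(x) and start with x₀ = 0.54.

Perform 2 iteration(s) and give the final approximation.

Equation: cos(x) = x
Fixed-point form: x = cos(x)
x₀ = 0.54

x_1 = g(0.540000) = 0.857709
x_2 = g(0.857709) = 0.654172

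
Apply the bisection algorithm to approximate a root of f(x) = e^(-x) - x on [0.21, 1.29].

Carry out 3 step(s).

f(x) = e^(-x) - x
Initial interval: [0.21, 1.29]

Iteration 1:
  c_1 = (0.210000 + 1.290000)/2 = 0.750000
  f(c_1) = f(0.750000) = -0.277633
  f(a) × f(c) < 0, new interval: [0.210000, 0.750000]
Iteration 2:
  c_2 = (0.210000 + 0.750000)/2 = 0.480000
  f(c_2) = f(0.480000) = 0.138783
  f(a) × f(c) ≥ 0, new interval: [0.480000, 0.750000]
Iteration 3:
  c_3 = (0.480000 + 0.750000)/2 = 0.615000
  f(c_3) = f(0.615000) = -0.074359
  f(a) × f(c) < 0, new interval: [0.480000, 0.615000]

After 3 iteration(s), the approximation is c_3 = 0.615000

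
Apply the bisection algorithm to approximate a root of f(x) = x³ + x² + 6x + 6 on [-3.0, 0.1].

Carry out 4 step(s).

f(x) = x³ + x² + 6x + 6
Initial interval: [-3.0, 0.1]

Iteration 1:
  c_1 = (-3.000000 + 0.100000)/2 = -1.450000
  f(c_1) = f(-1.450000) = -3.646125
  f(a) × f(c) ≥ 0, new interval: [-1.450000, 0.100000]
Iteration 2:
  c_2 = (-1.450000 + 0.100000)/2 = -0.675000
  f(c_2) = f(-0.675000) = 2.098078
  f(a) × f(c) < 0, new interval: [-1.450000, -0.675000]
Iteration 3:
  c_3 = (-1.450000 + (-0.675000))/2 = -1.062500
  f(c_3) = f(-1.062500) = -0.445557
  f(a) × f(c) ≥ 0, new interval: [-1.062500, -0.675000]
Iteration 4:
  c_4 = (-1.062500 + (-0.675000))/2 = -0.868750
  f(c_4) = f(-0.868750) = 0.886558
  f(a) × f(c) < 0, new interval: [-1.062500, -0.868750]

After 4 iteration(s), the approximation is c_4 = -0.868750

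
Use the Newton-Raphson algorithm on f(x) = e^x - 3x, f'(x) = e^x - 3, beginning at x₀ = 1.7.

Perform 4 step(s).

f(x) = e^x - 3x
f'(x) = e^x - 3
x₀ = 1.7

Newton-Raphson formula: x_{n+1} = x_n - f(x_n)/f'(x_n)

Iteration 1:
  f(1.700000) = 0.373947
  f'(1.700000) = 2.473947
  x_1 = 1.700000 - 0.373947/2.473947 = 1.548846
Iteration 2:
  f(1.548846) = 0.059498
  f'(1.548846) = 1.706036
  x_2 = 1.548846 - 0.059498/1.706036 = 1.513971
Iteration 3:
  f(1.513971) = 0.002829
  f'(1.513971) = 1.544741
  x_3 = 1.513971 - 0.002829/1.544741 = 1.512140
Iteration 4:
  f(1.512140) = 0.000008
  f'(1.512140) = 1.536426
  x_4 = 1.512140 - 0.000008/1.536426 = 1.512135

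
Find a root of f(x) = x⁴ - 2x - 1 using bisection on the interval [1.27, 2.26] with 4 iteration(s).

f(x) = x⁴ - 2x - 1
Initial interval: [1.27, 2.26]

Iteration 1:
  c_1 = (1.270000 + 2.260000)/2 = 1.765000
  f(c_1) = f(1.765000) = 5.174627
  f(a) × f(c) < 0, new interval: [1.270000, 1.765000]
Iteration 2:
  c_2 = (1.270000 + 1.765000)/2 = 1.517500
  f(c_2) = f(1.517500) = 1.267917
  f(a) × f(c) < 0, new interval: [1.270000, 1.517500]
Iteration 3:
  c_3 = (1.270000 + 1.517500)/2 = 1.393750
  f(c_3) = f(1.393750) = -0.014042
  f(a) × f(c) ≥ 0, new interval: [1.393750, 1.517500]
Iteration 4:
  c_4 = (1.393750 + 1.517500)/2 = 1.455625
  f(c_4) = f(1.455625) = 0.578250
  f(a) × f(c) < 0, new interval: [1.393750, 1.455625]

After 4 iteration(s), the approximation is c_4 = 1.455625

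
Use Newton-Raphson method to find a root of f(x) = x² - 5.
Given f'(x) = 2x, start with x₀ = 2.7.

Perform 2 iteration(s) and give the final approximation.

f(x) = x² - 5
f'(x) = 2x
x₀ = 2.7

Newton-Raphson formula: x_{n+1} = x_n - f(x_n)/f'(x_n)

Iteration 1:
  f(2.700000) = 2.290000
  f'(2.700000) = 5.400000
  x_1 = 2.700000 - 2.290000/5.400000 = 2.275926
Iteration 2:
  f(2.275926) = 0.179839
  f'(2.275926) = 4.551852
  x_2 = 2.275926 - 0.179839/4.551852 = 2.236417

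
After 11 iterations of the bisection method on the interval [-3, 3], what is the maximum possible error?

Bisection error bound: |error| ≤ (b-a)/2^n
|error| ≤ (3 - (-3))/2^11 = 6/2^11
|error| ≤ 0.0029296875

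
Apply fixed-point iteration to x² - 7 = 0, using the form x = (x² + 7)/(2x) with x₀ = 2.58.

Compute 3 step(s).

Equation: x² - 7 = 0
Fixed-point form: x = (x² + 7)/(2x)
x₀ = 2.58

x_1 = g(2.580000) = 2.646589
x_2 = g(2.646589) = 2.645751
x_3 = g(2.645751) = 2.645751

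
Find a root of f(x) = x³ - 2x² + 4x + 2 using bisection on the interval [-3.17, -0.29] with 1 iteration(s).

f(x) = x³ - 2x² + 4x + 2
Initial interval: [-3.17, -0.29]

Iteration 1:
  c_1 = (-3.170000 + (-0.290000))/2 = -1.730000
  f(c_1) = f(-1.730000) = -16.083517
  f(a) × f(c) ≥ 0, new interval: [-1.730000, -0.290000]

After 1 iteration(s), the approximation is c_1 = -1.730000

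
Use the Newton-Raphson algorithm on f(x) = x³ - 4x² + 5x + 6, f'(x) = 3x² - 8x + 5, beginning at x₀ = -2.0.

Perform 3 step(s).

f(x) = x³ - 4x² + 5x + 6
f'(x) = 3x² - 8x + 5
x₀ = -2.0

Newton-Raphson formula: x_{n+1} = x_n - f(x_n)/f'(x_n)

Iteration 1:
  f(-2.000000) = -28.000000
  f'(-2.000000) = 33.000000
  x_1 = -2.000000 - (-28.000000)/33.000000 = -1.151515
Iteration 2:
  f(-1.151515) = -6.588419
  f'(-1.151515) = 18.190083
  x_2 = -1.151515 - (-6.588419)/18.190083 = -0.789317
Iteration 3:
  f(-0.789317) = -0.930429
  f'(-0.789317) = 13.183597
  x_3 = -0.789317 - (-0.930429)/13.183597 = -0.718742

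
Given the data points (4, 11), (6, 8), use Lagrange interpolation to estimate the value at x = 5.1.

Lagrange interpolation formula:
P(x) = Σ yᵢ × Lᵢ(x)
where Lᵢ(x) = Π_{j≠i} (x - xⱼ)/(xᵢ - xⱼ)

L_0(5.1) = (5.1 - 6)/(4 - 6) = 0.450000
L_1(5.1) = (5.1 - 4)/(6 - 4) = 0.550000

P(5.1) = 11×L_0(5.1) + 8×L_1(5.1)
P(5.1) = 9.350000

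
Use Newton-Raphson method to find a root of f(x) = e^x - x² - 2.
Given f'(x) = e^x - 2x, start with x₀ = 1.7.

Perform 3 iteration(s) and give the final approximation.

f(x) = e^x - x² - 2
f'(x) = e^x - 2x
x₀ = 1.7

Newton-Raphson formula: x_{n+1} = x_n - f(x_n)/f'(x_n)

Iteration 1:
  f(1.700000) = 0.583947
  f'(1.700000) = 2.073947
  x_1 = 1.700000 - 0.583947/2.073947 = 1.418437
Iteration 2:
  f(1.418437) = 0.118695
  f'(1.418437) = 1.293785
  x_2 = 1.418437 - 0.118695/1.293785 = 1.326694
Iteration 3:
  f(1.326694) = 0.008447
  f'(1.326694) = 1.115176
  x_3 = 1.326694 - 0.008447/1.115176 = 1.319119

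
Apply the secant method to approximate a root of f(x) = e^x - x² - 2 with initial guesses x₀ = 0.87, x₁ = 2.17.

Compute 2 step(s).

f(x) = e^x - x² - 2
x₀ = 0.87, x₁ = 2.17

Secant formula: x_{n+1} = x_n - f(x_n)(x_n - x_{n-1})/(f(x_n) - f(x_{n-1}))

Iteration 1:
  f(0.870000) = -0.369989
  f(2.170000) = 2.049384
  x_2 = 2.170000 - 2.049384×(2.170000 - 0.870000)/(2.049384 - (-0.369989))
       = 1.068806
Iteration 2:
  f(2.170000) = 2.049384
  f(1.068806) = -0.230446
  x_3 = 1.068806 - (-0.230446)×(1.068806 - 2.170000)/(-0.230446 - 2.049384)
       = 1.180115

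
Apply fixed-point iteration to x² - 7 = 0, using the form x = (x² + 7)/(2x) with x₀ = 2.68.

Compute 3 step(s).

Equation: x² - 7 = 0
Fixed-point form: x = (x² + 7)/(2x)
x₀ = 2.68

x_1 = g(2.680000) = 2.645970
x_2 = g(2.645970) = 2.645751
x_3 = g(2.645751) = 2.645751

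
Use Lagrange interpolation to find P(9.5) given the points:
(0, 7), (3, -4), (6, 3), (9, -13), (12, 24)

Lagrange interpolation formula:
P(x) = Σ yᵢ × Lᵢ(x)
where Lᵢ(x) = Π_{j≠i} (x - xⱼ)/(xᵢ - xⱼ)

L_0(9.5) = (9.5 - 3)/(0 - 3) × (9.5 - 6)/(0 - 6) × (9.5 - 9)/(0 - 9) × (9.5 - 12)/(0 - 12) = -0.014628
L_1(9.5) = (9.5 - 0)/(3 - 0) × (9.5 - 6)/(3 - 6) × (9.5 - 9)/(3 - 9) × (9.5 - 12)/(3 - 12) = 0.085520
L_2(9.5) = (9.5 - 0)/(6 - 0) × (9.5 - 3)/(6 - 3) × (9.5 - 9)/(6 - 9) × (9.5 - 12)/(6 - 12) = -0.238233
L_3(9.5) = (9.5 - 0)/(9 - 0) × (9.5 - 3)/(9 - 3) × (9.5 - 6)/(9 - 6) × (9.5 - 12)/(9 - 12) = 1.111754
L_4(9.5) = (9.5 - 0)/(12 - 0) × (9.5 - 3)/(12 - 3) × (9.5 - 6)/(12 - 6) × (9.5 - 9)/(12 - 9) = 0.055588

P(9.5) = 7×L_0(9.5) + (-4)×L_1(9.5) + 3×L_2(9.5) + (-13)×L_3(9.5) + 24×L_4(9.5)
P(9.5) = -14.277874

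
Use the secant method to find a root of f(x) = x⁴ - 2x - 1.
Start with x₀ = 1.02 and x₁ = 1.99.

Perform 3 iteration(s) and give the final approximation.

f(x) = x⁴ - 2x - 1
x₀ = 1.02, x₁ = 1.99

Secant formula: x_{n+1} = x_n - f(x_n)(x_n - x_{n-1})/(f(x_n) - f(x_{n-1}))

Iteration 1:
  f(1.020000) = -1.957568
  f(1.990000) = 10.702392
  x_2 = 1.990000 - 10.702392×(1.990000 - 1.020000)/(10.702392 - (-1.957568))
       = 1.169988
Iteration 2:
  f(1.990000) = 10.702392
  f(1.169988) = -1.466166
  x_3 = 1.169988 - (-1.466166)×(1.169988 - 1.990000)/(-1.466166 - 10.702392)
       = 1.268790
Iteration 3:
  f(1.169988) = -1.466166
  f(1.268790) = -0.946036
  x_4 = 1.268790 - (-0.946036)×(1.268790 - 1.169988)/(-0.946036 - (-1.466166))
       = 1.448495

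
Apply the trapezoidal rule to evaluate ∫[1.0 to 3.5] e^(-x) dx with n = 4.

f(x) = e^(-x)
a = 1.0, b = 3.5, n = 4
h = (b - a)/n = 0.625000

Trapezoidal rule: (h/2)[f(x₀) + 2f(x₁) + 2f(x₂) + ... + f(xₙ)]

x_0 = 1.0000, f(x_0) = 0.367879, coefficient = 1
x_1 = 1.6250, f(x_1) = 0.196912, coefficient = 2
x_2 = 2.2500, f(x_2) = 0.105399, coefficient = 2
x_3 = 2.8750, f(x_3) = 0.056416, coefficient = 2
x_4 = 3.5000, f(x_4) = 0.030197, coefficient = 1

I ≈ (0.625000/2) × 1.115531 = 0.348603
Exact value: 0.337682
Error: 0.010921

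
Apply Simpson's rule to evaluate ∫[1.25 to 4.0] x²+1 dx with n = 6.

f(x) = x²+1
a = 1.25, b = 4.0, n = 6
h = (b - a)/n = 0.458333

Simpson's rule: (h/3)[f(x₀) + 4f(x₁) + 2f(x₂) + ... + f(xₙ)]

x_0 = 1.2500, f(x_0) = 2.562500, coefficient = 1
x_1 = 1.7083, f(x_1) = 3.918403, coefficient = 4
x_2 = 2.1667, f(x_2) = 5.694444, coefficient = 2
x_3 = 2.6250, f(x_3) = 7.890625, coefficient = 4
x_4 = 3.0833, f(x_4) = 10.506944, coefficient = 2
x_5 = 3.5417, f(x_5) = 13.543403, coefficient = 4
x_6 = 4.0000, f(x_6) = 17.000000, coefficient = 1

I ≈ (0.458333/3) × 153.375000 = 23.432292
Exact value: 23.432292
Error: 0.000000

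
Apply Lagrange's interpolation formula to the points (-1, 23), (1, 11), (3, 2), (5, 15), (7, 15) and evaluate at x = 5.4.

Lagrange interpolation formula:
P(x) = Σ yᵢ × Lᵢ(x)
where Lᵢ(x) = Π_{j≠i} (x - xⱼ)/(xᵢ - xⱼ)

L_0(5.4) = (5.4 - 1)/(-1 - 1) × (5.4 - 3)/(-1 - 3) × (5.4 - 5)/(-1 - 5) × (5.4 - 7)/(-1 - 7) = -0.017600
L_1(5.4) = (5.4 - (-1))/(1 - (-1)) × (5.4 - 3)/(1 - 3) × (5.4 - 5)/(1 - 5) × (5.4 - 7)/(1 - 7) = 0.102400
L_2(5.4) = (5.4 - (-1))/(3 - (-1)) × (5.4 - 1)/(3 - 1) × (5.4 - 5)/(3 - 5) × (5.4 - 7)/(3 - 7) = -0.281600
L_3(5.4) = (5.4 - (-1))/(5 - (-1)) × (5.4 - 1)/(5 - 1) × (5.4 - 3)/(5 - 3) × (5.4 - 7)/(5 - 7) = 1.126400
L_4(5.4) = (5.4 - (-1))/(7 - (-1)) × (5.4 - 1)/(7 - 1) × (5.4 - 3)/(7 - 3) × (5.4 - 5)/(7 - 5) = 0.070400

P(5.4) = 23×L_0(5.4) + 11×L_1(5.4) + 2×L_2(5.4) + 15×L_3(5.4) + 15×L_4(5.4)
P(5.4) = 18.110400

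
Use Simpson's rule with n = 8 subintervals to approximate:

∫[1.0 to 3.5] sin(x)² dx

f(x) = sin(x)²
a = 1.0, b = 3.5, n = 8
h = (b - a)/n = 0.312500

Simpson's rule: (h/3)[f(x₀) + 4f(x₁) + 2f(x₂) + ... + f(xₙ)]

x_0 = 1.0000, f(x_0) = 0.708073, coefficient = 1
x_1 = 1.3125, f(x_1) = 0.934754, coefficient = 4
x_2 = 1.6250, f(x_2) = 0.997065, coefficient = 2
x_3 = 1.9375, f(x_3) = 0.871449, coefficient = 4
x_4 = 2.2500, f(x_4) = 0.605398, coefficient = 2
x_5 = 2.5625, f(x_5) = 0.299499, coefficient = 4
x_6 = 2.8750, f(x_6) = 0.069404, coefficient = 2
x_7 = 3.1875, f(x_7) = 0.002106, coefficient = 4
x_8 = 3.5000, f(x_8) = 0.123049, coefficient = 1

I ≈ (0.312500/3) × 12.606084 = 1.313134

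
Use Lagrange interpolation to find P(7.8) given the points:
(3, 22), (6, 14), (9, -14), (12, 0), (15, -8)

Lagrange interpolation formula:
P(x) = Σ yᵢ × Lᵢ(x)
where Lᵢ(x) = Π_{j≠i} (x - xⱼ)/(xᵢ - xⱼ)

L_0(7.8) = (7.8 - 6)/(3 - 6) × (7.8 - 9)/(3 - 9) × (7.8 - 12)/(3 - 12) × (7.8 - 15)/(3 - 15) = -0.033600
L_1(7.8) = (7.8 - 3)/(6 - 3) × (7.8 - 9)/(6 - 9) × (7.8 - 12)/(6 - 12) × (7.8 - 15)/(6 - 15) = 0.358400
L_2(7.8) = (7.8 - 3)/(9 - 3) × (7.8 - 6)/(9 - 6) × (7.8 - 12)/(9 - 12) × (7.8 - 15)/(9 - 15) = 0.806400
L_3(7.8) = (7.8 - 3)/(12 - 3) × (7.8 - 6)/(12 - 6) × (7.8 - 9)/(12 - 9) × (7.8 - 15)/(12 - 15) = -0.153600
L_4(7.8) = (7.8 - 3)/(15 - 3) × (7.8 - 6)/(15 - 6) × (7.8 - 9)/(15 - 9) × (7.8 - 12)/(15 - 12) = 0.022400

P(7.8) = 22×L_0(7.8) + 14×L_1(7.8) + (-14)×L_2(7.8) + 0×L_3(7.8) + (-8)×L_4(7.8)
P(7.8) = -7.190400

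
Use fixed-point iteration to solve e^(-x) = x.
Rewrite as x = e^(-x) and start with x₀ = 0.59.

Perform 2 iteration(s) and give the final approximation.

Equation: e^(-x) = x
Fixed-point form: x = e^(-x)
x₀ = 0.59

x_1 = g(0.590000) = 0.554327
x_2 = g(0.554327) = 0.574459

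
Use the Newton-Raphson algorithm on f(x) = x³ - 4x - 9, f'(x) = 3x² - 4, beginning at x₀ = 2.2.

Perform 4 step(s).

f(x) = x³ - 4x - 9
f'(x) = 3x² - 4
x₀ = 2.2

Newton-Raphson formula: x_{n+1} = x_n - f(x_n)/f'(x_n)

Iteration 1:
  f(2.200000) = -7.152000
  f'(2.200000) = 10.520000
  x_1 = 2.200000 - (-7.152000)/10.520000 = 2.879848
Iteration 2:
  f(2.879848) = 3.364696
  f'(2.879848) = 20.880572
  x_2 = 2.879848 - 3.364696/20.880572 = 2.718708
Iteration 3:
  f(2.718708) = 0.220151
  f'(2.718708) = 18.174118
  x_3 = 2.718708 - 0.220151/18.174118 = 2.706594
Iteration 4:
  f(2.706594) = 0.001195
  f'(2.706594) = 17.976960
  x_4 = 2.706594 - 0.001195/17.976960 = 2.706528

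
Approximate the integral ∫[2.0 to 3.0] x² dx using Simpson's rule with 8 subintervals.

f(x) = x²
a = 2.0, b = 3.0, n = 8
h = (b - a)/n = 0.125000

Simpson's rule: (h/3)[f(x₀) + 4f(x₁) + 2f(x₂) + ... + f(xₙ)]

x_0 = 2.0000, f(x_0) = 4.000000, coefficient = 1
x_1 = 2.1250, f(x_1) = 4.515625, coefficient = 4
x_2 = 2.2500, f(x_2) = 5.062500, coefficient = 2
x_3 = 2.3750, f(x_3) = 5.640625, coefficient = 4
x_4 = 2.5000, f(x_4) = 6.250000, coefficient = 2
x_5 = 2.6250, f(x_5) = 6.890625, coefficient = 4
x_6 = 2.7500, f(x_6) = 7.562500, coefficient = 2
x_7 = 2.8750, f(x_7) = 8.265625, coefficient = 4
x_8 = 3.0000, f(x_8) = 9.000000, coefficient = 1

I ≈ (0.125000/3) × 152.000000 = 6.333333
Exact value: 6.333333
Error: 0.000000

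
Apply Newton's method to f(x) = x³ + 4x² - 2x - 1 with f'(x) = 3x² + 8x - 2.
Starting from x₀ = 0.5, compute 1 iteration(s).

f(x) = x³ + 4x² - 2x - 1
f'(x) = 3x² + 8x - 2
x₀ = 0.5

Newton-Raphson formula: x_{n+1} = x_n - f(x_n)/f'(x_n)

Iteration 1:
  f(0.500000) = -0.875000
  f'(0.500000) = 2.750000
  x_1 = 0.500000 - (-0.875000)/2.750000 = 0.818182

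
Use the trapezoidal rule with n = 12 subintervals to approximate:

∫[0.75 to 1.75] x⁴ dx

f(x) = x⁴
a = 0.75, b = 1.75, n = 12
h = (b - a)/n = 0.083333

Trapezoidal rule: (h/2)[f(x₀) + 2f(x₁) + 2f(x₂) + ... + f(xₙ)]

x_0 = 0.7500, f(x_0) = 0.316406, coefficient = 1
x_1 = 0.8333, f(x_1) = 0.482253, coefficient = 2
x_2 = 0.9167, f(x_2) = 0.706067, coefficient = 2
x_3 = 1.0000, f(x_3) = 1.000000, coefficient = 2
x_4 = 1.0833, f(x_4) = 1.377363, coefficient = 2
x_5 = 1.1667, f(x_5) = 1.852623, coefficient = 2
x_6 = 1.2500, f(x_6) = 2.441406, coefficient = 2
x_7 = 1.3333, f(x_7) = 3.160494, coefficient = 2
x_8 = 1.4167, f(x_8) = 4.027826, coefficient = 2
x_9 = 1.5000, f(x_9) = 5.062500, coefficient = 2
x_10 = 1.5833, f(x_10) = 6.284770, coefficient = 2
x_11 = 1.6667, f(x_11) = 7.716049, coefficient = 2
x_12 = 1.7500, f(x_12) = 9.378906, coefficient = 1

I ≈ (0.083333/2) × 77.918017 = 3.246584
Exact value: 3.235156
Error: 0.011428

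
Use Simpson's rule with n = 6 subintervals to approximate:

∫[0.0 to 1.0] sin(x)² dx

f(x) = sin(x)²
a = 0.0, b = 1.0, n = 6
h = (b - a)/n = 0.166667

Simpson's rule: (h/3)[f(x₀) + 4f(x₁) + 2f(x₂) + ... + f(xₙ)]

x_0 = 0.0000, f(x_0) = 0.000000, coefficient = 1
x_1 = 0.1667, f(x_1) = 0.027522, coefficient = 4
x_2 = 0.3333, f(x_2) = 0.107056, coefficient = 2
x_3 = 0.5000, f(x_3) = 0.229849, coefficient = 4
x_4 = 0.6667, f(x_4) = 0.382381, coefficient = 2
x_5 = 0.8333, f(x_5) = 0.547862, coefficient = 4
x_6 = 1.0000, f(x_6) = 0.708073, coefficient = 1

I ≈ (0.166667/3) × 4.907877 = 0.272660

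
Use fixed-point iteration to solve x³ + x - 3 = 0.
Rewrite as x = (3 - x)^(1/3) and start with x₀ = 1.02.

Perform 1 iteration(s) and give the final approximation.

Equation: x³ + x - 3 = 0
Fixed-point form: x = (3 - x)^(1/3)
x₀ = 1.02

x_1 = g(1.020000) = 1.255707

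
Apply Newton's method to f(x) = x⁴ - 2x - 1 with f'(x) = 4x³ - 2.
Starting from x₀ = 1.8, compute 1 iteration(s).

f(x) = x⁴ - 2x - 1
f'(x) = 4x³ - 2
x₀ = 1.8

Newton-Raphson formula: x_{n+1} = x_n - f(x_n)/f'(x_n)

Iteration 1:
  f(1.800000) = 5.897600
  f'(1.800000) = 21.328000
  x_1 = 1.800000 - 5.897600/21.328000 = 1.523481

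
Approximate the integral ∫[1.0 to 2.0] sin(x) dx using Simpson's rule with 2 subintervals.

f(x) = sin(x)
a = 1.0, b = 2.0, n = 2
h = (b - a)/n = 0.500000

Simpson's rule: (h/3)[f(x₀) + 4f(x₁) + 2f(x₂) + ... + f(xₙ)]

x_0 = 1.0000, f(x_0) = 0.841471, coefficient = 1
x_1 = 1.5000, f(x_1) = 0.997495, coefficient = 4
x_2 = 2.0000, f(x_2) = 0.909297, coefficient = 1

I ≈ (0.500000/3) × 5.740748 = 0.956791
Exact value: 0.956449
Error: 0.000342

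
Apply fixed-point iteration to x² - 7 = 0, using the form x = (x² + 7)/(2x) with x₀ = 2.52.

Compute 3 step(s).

Equation: x² - 7 = 0
Fixed-point form: x = (x² + 7)/(2x)
x₀ = 2.52

x_1 = g(2.520000) = 2.648889
x_2 = g(2.648889) = 2.645753
x_3 = g(2.645753) = 2.645751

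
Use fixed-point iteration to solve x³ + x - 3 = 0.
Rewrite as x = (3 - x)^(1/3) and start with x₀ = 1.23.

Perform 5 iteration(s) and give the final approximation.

Equation: x³ + x - 3 = 0
Fixed-point form: x = (3 - x)^(1/3)
x₀ = 1.23

x_1 = g(1.230000) = 1.209645
x_2 = g(1.209645) = 1.214264
x_3 = g(1.214264) = 1.213219
x_4 = g(1.213219) = 1.213455
x_5 = g(1.213455) = 1.213402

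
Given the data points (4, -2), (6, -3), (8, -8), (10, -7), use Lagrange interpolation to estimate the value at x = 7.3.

Lagrange interpolation formula:
P(x) = Σ yᵢ × Lᵢ(x)
where Lᵢ(x) = Π_{j≠i} (x - xⱼ)/(xᵢ - xⱼ)

L_0(7.3) = (7.3 - 6)/(4 - 6) × (7.3 - 8)/(4 - 8) × (7.3 - 10)/(4 - 10) = -0.051188
L_1(7.3) = (7.3 - 4)/(6 - 4) × (7.3 - 8)/(6 - 8) × (7.3 - 10)/(6 - 10) = 0.389813
L_2(7.3) = (7.3 - 4)/(8 - 4) × (7.3 - 6)/(8 - 6) × (7.3 - 10)/(8 - 10) = 0.723937
L_3(7.3) = (7.3 - 4)/(10 - 4) × (7.3 - 6)/(10 - 6) × (7.3 - 8)/(10 - 8) = -0.062563

P(7.3) = (-2)×L_0(7.3) + (-3)×L_1(7.3) + (-8)×L_2(7.3) + (-7)×L_3(7.3)
P(7.3) = -6.420625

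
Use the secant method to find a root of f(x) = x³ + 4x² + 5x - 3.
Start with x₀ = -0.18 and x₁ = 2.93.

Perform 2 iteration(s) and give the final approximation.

f(x) = x³ + 4x² + 5x - 3
x₀ = -0.18, x₁ = 2.93

Secant formula: x_{n+1} = x_n - f(x_n)(x_n - x_{n-1})/(f(x_n) - f(x_{n-1}))

Iteration 1:
  f(-0.180000) = -3.776232
  f(2.930000) = 71.143357
  x_2 = 2.930000 - 71.143357×(2.930000 - (-0.180000))/(71.143357 - (-3.776232))
       = -0.023244
Iteration 2:
  f(2.930000) = 71.143357
  f(-0.023244) = -3.114072
  x_3 = -0.023244 - (-3.114072)×(-0.023244 - 2.930000)/(-3.114072 - 71.143357)
       = 0.100604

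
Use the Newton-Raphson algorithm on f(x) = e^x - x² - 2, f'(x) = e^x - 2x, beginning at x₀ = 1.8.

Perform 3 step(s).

f(x) = e^x - x² - 2
f'(x) = e^x - 2x
x₀ = 1.8

Newton-Raphson formula: x_{n+1} = x_n - f(x_n)/f'(x_n)

Iteration 1:
  f(1.800000) = 0.809647
  f'(1.800000) = 2.449647
  x_1 = 1.800000 - 0.809647/2.449647 = 1.469484
Iteration 2:
  f(1.469484) = 0.187608
  f'(1.469484) = 1.408024
  x_2 = 1.469484 - 0.187608/1.408024 = 1.336242
Iteration 3:
  f(1.336242) = 0.019175
  f'(1.336242) = 1.132234
  x_3 = 1.336242 - 0.019175/1.132234 = 1.319306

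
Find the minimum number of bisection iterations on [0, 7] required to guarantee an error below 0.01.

We need (b-a)/2^n ≤ 0.01
(7 - 0)/2^n ≤ 0.01
7/2^n ≤ 0.01
2^n ≥ 700
n ≥ log₂(700) = 9.45
n ≥ 10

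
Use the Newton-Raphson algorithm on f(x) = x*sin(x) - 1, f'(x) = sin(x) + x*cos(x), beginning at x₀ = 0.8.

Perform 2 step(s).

f(x) = x*sin(x) - 1
f'(x) = sin(x) + x*cos(x)
x₀ = 0.8

Newton-Raphson formula: x_{n+1} = x_n - f(x_n)/f'(x_n)

Iteration 1:
  f(0.800000) = -0.426115
  f'(0.800000) = 1.274721
  x_1 = 0.800000 - (-0.426115)/1.274721 = 1.134281
Iteration 2:
  f(1.134281) = 0.027920
  f'(1.134281) = 1.385786
  x_2 = 1.134281 - 0.027920/1.385786 = 1.114134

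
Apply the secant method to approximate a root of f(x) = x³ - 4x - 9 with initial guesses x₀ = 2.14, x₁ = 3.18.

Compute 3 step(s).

f(x) = x³ - 4x - 9
x₀ = 2.14, x₁ = 3.18

Secant formula: x_{n+1} = x_n - f(x_n)(x_n - x_{n-1})/(f(x_n) - f(x_{n-1}))

Iteration 1:
  f(2.140000) = -7.759656
  f(3.180000) = 10.437432
  x_2 = 3.180000 - 10.437432×(3.180000 - 2.140000)/(10.437432 - (-7.759656))
       = 2.583480
Iteration 2:
  f(3.180000) = 10.437432
  f(2.583480) = -2.090823
  x_3 = 2.583480 - (-2.090823)×(2.583480 - 3.180000)/(-2.090823 - 10.437432)
       = 2.683032
Iteration 3:
  f(2.583480) = -2.090823
  f(2.683032) = -0.417886
  x_4 = 2.683032 - (-0.417886)×(2.683032 - 2.583480)/(-0.417886 - (-2.090823))
       = 2.707900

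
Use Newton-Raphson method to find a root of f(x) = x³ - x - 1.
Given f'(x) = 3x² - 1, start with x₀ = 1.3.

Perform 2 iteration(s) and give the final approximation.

f(x) = x³ - x - 1
f'(x) = 3x² - 1
x₀ = 1.3

Newton-Raphson formula: x_{n+1} = x_n - f(x_n)/f'(x_n)

Iteration 1:
  f(1.300000) = -0.103000
  f'(1.300000) = 4.070000
  x_1 = 1.300000 - (-0.103000)/4.070000 = 1.325307
Iteration 2:
  f(1.325307) = 0.002514
  f'(1.325307) = 4.269317
  x_2 = 1.325307 - 0.002514/4.269317 = 1.324718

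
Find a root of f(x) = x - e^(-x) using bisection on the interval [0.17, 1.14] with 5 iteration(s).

f(x) = x - e^(-x)
Initial interval: [0.17, 1.14]

Iteration 1:
  c_1 = (0.170000 + 1.140000)/2 = 0.655000
  f(c_1) = f(0.655000) = 0.135558
  f(a) × f(c) < 0, new interval: [0.170000, 0.655000]
Iteration 2:
  c_2 = (0.170000 + 0.655000)/2 = 0.412500
  f(c_2) = f(0.412500) = -0.249493
  f(a) × f(c) ≥ 0, new interval: [0.412500, 0.655000]
Iteration 3:
  c_3 = (0.412500 + 0.655000)/2 = 0.533750
  f(c_3) = f(0.533750) = -0.052652
  f(a) × f(c) ≥ 0, new interval: [0.533750, 0.655000]
Iteration 4:
  c_4 = (0.533750 + 0.655000)/2 = 0.594375
  f(c_4) = f(0.594375) = 0.042468
  f(a) × f(c) < 0, new interval: [0.533750, 0.594375]
Iteration 5:
  c_5 = (0.533750 + 0.594375)/2 = 0.564062
  f(c_5) = f(0.564062) = -0.004831
  f(a) × f(c) ≥ 0, new interval: [0.564062, 0.594375]

After 5 iteration(s), the approximation is c_5 = 0.564062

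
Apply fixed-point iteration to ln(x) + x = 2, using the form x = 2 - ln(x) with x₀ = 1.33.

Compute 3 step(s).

Equation: ln(x) + x = 2
Fixed-point form: x = 2 - ln(x)
x₀ = 1.33

x_1 = g(1.330000) = 1.714821
x_2 = g(1.714821) = 1.460691
x_3 = g(1.460691) = 1.621090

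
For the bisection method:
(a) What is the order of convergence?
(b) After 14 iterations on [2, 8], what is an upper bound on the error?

(a) Bisection has linear (order 1) convergence; the error is halved each step.

(b) Error bound = (b-a)/2^n = (8 - 2)/2^{14}
    = 6/2^{14}

(a) 1 (linear); (b) error ≤ 3.66e-04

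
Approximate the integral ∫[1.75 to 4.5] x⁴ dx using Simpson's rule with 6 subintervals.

f(x) = x⁴
a = 1.75, b = 4.5, n = 6
h = (b - a)/n = 0.458333

Simpson's rule: (h/3)[f(x₀) + 4f(x₁) + 2f(x₂) + ... + f(xₙ)]

x_0 = 1.7500, f(x_0) = 9.378906, coefficient = 1
x_1 = 2.2083, f(x_1) = 23.782555, coefficient = 4
x_2 = 2.6667, f(x_2) = 50.567901, coefficient = 2
x_3 = 3.1250, f(x_3) = 95.367432, coefficient = 4
x_4 = 3.5833, f(x_4) = 164.872733, coefficient = 2
x_5 = 4.0417, f(x_5) = 266.834494, coefficient = 4
x_6 = 4.5000, f(x_6) = 410.062500, coefficient = 1

I ≈ (0.458333/3) × 2394.260598 = 365.789814
Exact value: 365.773633
Error: 0.016181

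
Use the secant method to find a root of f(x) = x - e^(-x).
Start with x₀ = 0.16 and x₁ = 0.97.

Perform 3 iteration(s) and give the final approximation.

f(x) = x - e^(-x)
x₀ = 0.16, x₁ = 0.97

Secant formula: x_{n+1} = x_n - f(x_n)(x_n - x_{n-1})/(f(x_n) - f(x_{n-1}))

Iteration 1:
  f(0.160000) = -0.692144
  f(0.970000) = 0.590917
  x_2 = 0.970000 - 0.590917×(0.970000 - 0.160000)/(0.590917 - (-0.692144))
       = 0.596952
Iteration 2:
  f(0.970000) = 0.590917
  f(0.596952) = 0.046466
  x_3 = 0.596952 - 0.046466×(0.596952 - 0.970000)/(0.046466 - 0.590917)
       = 0.565115
Iteration 3:
  f(0.596952) = 0.046466
  f(0.565115) = -0.003180
  x_4 = 0.565115 - (-0.003180)×(0.565115 - 0.596952)/(-0.003180 - 0.046466)
       = 0.567154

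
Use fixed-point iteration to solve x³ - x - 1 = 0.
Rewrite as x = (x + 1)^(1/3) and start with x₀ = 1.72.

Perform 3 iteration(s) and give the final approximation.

Equation: x³ - x - 1 = 0
Fixed-point form: x = (x + 1)^(1/3)
x₀ = 1.72

x_1 = g(1.720000) = 1.395906
x_2 = g(1.395906) = 1.338104
x_3 = g(1.338104) = 1.327256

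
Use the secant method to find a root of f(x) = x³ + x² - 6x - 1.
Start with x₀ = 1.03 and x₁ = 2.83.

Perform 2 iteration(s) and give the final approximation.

f(x) = x³ + x² - 6x - 1
x₀ = 1.03, x₁ = 2.83

Secant formula: x_{n+1} = x_n - f(x_n)(x_n - x_{n-1})/(f(x_n) - f(x_{n-1}))

Iteration 1:
  f(1.030000) = -5.026373
  f(2.830000) = 12.694087
  x_2 = 2.830000 - 12.694087×(2.830000 - 1.030000)/(12.694087 - (-5.026373))
       = 1.540566
Iteration 2:
  f(2.830000) = 12.694087
  f(1.540566) = -4.213758
  x_3 = 1.540566 - (-4.213758)×(1.540566 - 2.830000)/(-4.213758 - 12.694087)
       = 1.861918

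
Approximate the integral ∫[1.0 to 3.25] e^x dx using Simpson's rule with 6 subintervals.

f(x) = e^x
a = 1.0, b = 3.25, n = 6
h = (b - a)/n = 0.375000

Simpson's rule: (h/3)[f(x₀) + 4f(x₁) + 2f(x₂) + ... + f(xₙ)]

x_0 = 1.0000, f(x_0) = 2.718282, coefficient = 1
x_1 = 1.3750, f(x_1) = 3.955077, coefficient = 4
x_2 = 1.7500, f(x_2) = 5.754603, coefficient = 2
x_3 = 2.1250, f(x_3) = 8.372897, coefficient = 4
x_4 = 2.5000, f(x_4) = 12.182494, coefficient = 2
x_5 = 2.8750, f(x_5) = 17.725424, coefficient = 4
x_6 = 3.2500, f(x_6) = 25.790340, coefficient = 1

I ≈ (0.375000/3) × 184.596408 = 23.074551
Exact value: 23.072058
Error: 0.002493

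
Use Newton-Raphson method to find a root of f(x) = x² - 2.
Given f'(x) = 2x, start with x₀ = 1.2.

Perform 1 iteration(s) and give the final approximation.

f(x) = x² - 2
f'(x) = 2x
x₀ = 1.2

Newton-Raphson formula: x_{n+1} = x_n - f(x_n)/f'(x_n)

Iteration 1:
  f(1.200000) = -0.560000
  f'(1.200000) = 2.400000
  x_1 = 1.200000 - (-0.560000)/2.400000 = 1.433333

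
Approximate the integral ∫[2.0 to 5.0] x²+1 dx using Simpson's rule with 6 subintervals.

f(x) = x²+1
a = 2.0, b = 5.0, n = 6
h = (b - a)/n = 0.500000

Simpson's rule: (h/3)[f(x₀) + 4f(x₁) + 2f(x₂) + ... + f(xₙ)]

x_0 = 2.0000, f(x_0) = 5.000000, coefficient = 1
x_1 = 2.5000, f(x_1) = 7.250000, coefficient = 4
x_2 = 3.0000, f(x_2) = 10.000000, coefficient = 2
x_3 = 3.5000, f(x_3) = 13.250000, coefficient = 4
x_4 = 4.0000, f(x_4) = 17.000000, coefficient = 2
x_5 = 4.5000, f(x_5) = 21.250000, coefficient = 4
x_6 = 5.0000, f(x_6) = 26.000000, coefficient = 1

I ≈ (0.500000/3) × 252.000000 = 42.000000
Exact value: 42.000000
Error: 0.000000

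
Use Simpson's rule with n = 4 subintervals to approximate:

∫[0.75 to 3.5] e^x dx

f(x) = e^x
a = 0.75, b = 3.5, n = 4
h = (b - a)/n = 0.687500

Simpson's rule: (h/3)[f(x₀) + 4f(x₁) + 2f(x₂) + ... + f(xₙ)]

x_0 = 0.7500, f(x_0) = 2.117000, coefficient = 1
x_1 = 1.4375, f(x_1) = 4.210157, coefficient = 4
x_2 = 2.1250, f(x_2) = 8.372897, coefficient = 2
x_3 = 2.8125, f(x_3) = 16.651495, coefficient = 4
x_4 = 3.5000, f(x_4) = 33.115452, coefficient = 1

I ≈ (0.687500/3) × 135.424856 = 31.034863
Exact value: 30.998452
Error: 0.036411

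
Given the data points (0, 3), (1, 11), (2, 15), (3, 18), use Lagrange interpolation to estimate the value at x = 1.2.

Lagrange interpolation formula:
P(x) = Σ yᵢ × Lᵢ(x)
where Lᵢ(x) = Π_{j≠i} (x - xⱼ)/(xᵢ - xⱼ)

L_0(1.2) = (1.2 - 1)/(0 - 1) × (1.2 - 2)/(0 - 2) × (1.2 - 3)/(0 - 3) = -0.048000
L_1(1.2) = (1.2 - 0)/(1 - 0) × (1.2 - 2)/(1 - 2) × (1.2 - 3)/(1 - 3) = 0.864000
L_2(1.2) = (1.2 - 0)/(2 - 0) × (1.2 - 1)/(2 - 1) × (1.2 - 3)/(2 - 3) = 0.216000
L_3(1.2) = (1.2 - 0)/(3 - 0) × (1.2 - 1)/(3 - 1) × (1.2 - 2)/(3 - 2) = -0.032000

P(1.2) = 3×L_0(1.2) + 11×L_1(1.2) + 15×L_2(1.2) + 18×L_3(1.2)
P(1.2) = 12.024000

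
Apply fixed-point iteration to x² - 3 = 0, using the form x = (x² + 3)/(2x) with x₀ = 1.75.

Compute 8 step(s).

Equation: x² - 3 = 0
Fixed-point form: x = (x² + 3)/(2x)
x₀ = 1.75

x_1 = g(1.750000) = 1.732143
x_2 = g(1.732143) = 1.732051
x_3 = g(1.732051) = 1.732051
x_4 = g(1.732051) = 1.732051
x_5 = g(1.732051) = 1.732051
x_6 = g(1.732051) = 1.732051
x_7 = g(1.732051) = 1.732051
x_8 = g(1.732051) = 1.732051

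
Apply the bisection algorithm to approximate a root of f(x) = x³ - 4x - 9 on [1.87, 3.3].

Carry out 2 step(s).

f(x) = x³ - 4x - 9
Initial interval: [1.87, 3.3]

Iteration 1:
  c_1 = (1.870000 + 3.300000)/2 = 2.585000
  f(c_1) = f(2.585000) = -2.066448
  f(a) × f(c) ≥ 0, new interval: [2.585000, 3.300000]
Iteration 2:
  c_2 = (2.585000 + 3.300000)/2 = 2.942500
  f(c_2) = f(2.942500) = 4.707066
  f(a) × f(c) < 0, new interval: [2.585000, 2.942500]

After 2 iteration(s), the approximation is c_2 = 2.942500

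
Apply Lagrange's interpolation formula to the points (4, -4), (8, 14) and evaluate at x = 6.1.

Lagrange interpolation formula:
P(x) = Σ yᵢ × Lᵢ(x)
where Lᵢ(x) = Π_{j≠i} (x - xⱼ)/(xᵢ - xⱼ)

L_0(6.1) = (6.1 - 8)/(4 - 8) = 0.475000
L_1(6.1) = (6.1 - 4)/(8 - 4) = 0.525000

P(6.1) = (-4)×L_0(6.1) + 14×L_1(6.1)
P(6.1) = 5.450000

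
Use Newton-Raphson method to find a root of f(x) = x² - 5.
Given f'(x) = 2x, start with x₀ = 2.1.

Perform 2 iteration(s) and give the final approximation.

f(x) = x² - 5
f'(x) = 2x
x₀ = 2.1

Newton-Raphson formula: x_{n+1} = x_n - f(x_n)/f'(x_n)

Iteration 1:
  f(2.100000) = -0.590000
  f'(2.100000) = 4.200000
  x_1 = 2.100000 - (-0.590000)/4.200000 = 2.240476
Iteration 2:
  f(2.240476) = 0.019734
  f'(2.240476) = 4.480952
  x_2 = 2.240476 - 0.019734/4.480952 = 2.236072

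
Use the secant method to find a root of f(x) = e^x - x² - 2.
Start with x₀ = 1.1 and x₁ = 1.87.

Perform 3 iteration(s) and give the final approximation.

f(x) = e^x - x² - 2
x₀ = 1.1, x₁ = 1.87

Secant formula: x_{n+1} = x_n - f(x_n)(x_n - x_{n-1})/(f(x_n) - f(x_{n-1}))

Iteration 1:
  f(1.100000) = -0.205834
  f(1.870000) = 0.991396
  x_2 = 1.870000 - 0.991396×(1.870000 - 1.100000)/(0.991396 - (-0.205834))
       = 1.232382
Iteration 2:
  f(1.870000) = 0.991396
  f(1.232382) = -0.089376
  x_3 = 1.232382 - (-0.089376)×(1.232382 - 1.870000)/(-0.089376 - 0.991396)
       = 1.285111
Iteration 3:
  f(1.232382) = -0.089376
  f(1.285111) = -0.036441
  x_4 = 1.285111 - (-0.036441)×(1.285111 - 1.232382)/(-0.036441 - (-0.089376))
       = 1.321410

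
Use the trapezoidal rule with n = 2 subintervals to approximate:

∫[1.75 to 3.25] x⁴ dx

f(x) = x⁴
a = 1.75, b = 3.25, n = 2
h = (b - a)/n = 0.750000

Trapezoidal rule: (h/2)[f(x₀) + 2f(x₁) + 2f(x₂) + ... + f(xₙ)]

x_0 = 1.7500, f(x_0) = 9.378906, coefficient = 1
x_1 = 2.5000, f(x_1) = 39.062500, coefficient = 2
x_2 = 3.2500, f(x_2) = 111.566406, coefficient = 1

I ≈ (0.750000/2) × 199.070312 = 74.651367
Exact value: 69.235547
Error: 5.415820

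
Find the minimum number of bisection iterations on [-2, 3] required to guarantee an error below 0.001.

We need (b-a)/2^n ≤ 0.001
(3 - (-2))/2^n ≤ 0.001
5/2^n ≤ 0.001
2^n ≥ 5000
n ≥ log₂(5000) = 12.29
n ≥ 13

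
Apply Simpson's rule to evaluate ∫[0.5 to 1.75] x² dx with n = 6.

f(x) = x²
a = 0.5, b = 1.75, n = 6
h = (b - a)/n = 0.208333

Simpson's rule: (h/3)[f(x₀) + 4f(x₁) + 2f(x₂) + ... + f(xₙ)]

x_0 = 0.5000, f(x_0) = 0.250000, coefficient = 1
x_1 = 0.7083, f(x_1) = 0.501736, coefficient = 4
x_2 = 0.9167, f(x_2) = 0.840278, coefficient = 2
x_3 = 1.1250, f(x_3) = 1.265625, coefficient = 4
x_4 = 1.3333, f(x_4) = 1.777778, coefficient = 2
x_5 = 1.5417, f(x_5) = 2.376736, coefficient = 4
x_6 = 1.7500, f(x_6) = 3.062500, coefficient = 1

I ≈ (0.208333/3) × 25.125000 = 1.744792
Exact value: 1.744792
Error: 0.000000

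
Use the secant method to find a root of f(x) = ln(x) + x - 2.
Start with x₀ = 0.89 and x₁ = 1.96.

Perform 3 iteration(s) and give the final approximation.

f(x) = ln(x) + x - 2
x₀ = 0.89, x₁ = 1.96

Secant formula: x_{n+1} = x_n - f(x_n)(x_n - x_{n-1})/(f(x_n) - f(x_{n-1}))

Iteration 1:
  f(0.890000) = -1.226534
  f(1.960000) = 0.632944
  x_2 = 1.960000 - 0.632944×(1.960000 - 0.890000)/(0.632944 - (-1.226534))
       = 1.595785
Iteration 2:
  f(1.960000) = 0.632944
  f(1.595785) = 0.063150
  x_3 = 1.595785 - 0.063150×(1.595785 - 1.960000)/(0.063150 - 0.632944)
       = 1.555419
Iteration 3:
  f(1.595785) = 0.063150
  f(1.555419) = -0.002836
  x_4 = 1.555419 - (-0.002836)×(1.555419 - 1.595785)/(-0.002836 - 0.063150)
       = 1.557154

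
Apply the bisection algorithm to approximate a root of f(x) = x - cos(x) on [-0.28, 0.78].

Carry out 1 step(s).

f(x) = x - cos(x)
Initial interval: [-0.28, 0.78]

Iteration 1:
  c_1 = (-0.280000 + 0.780000)/2 = 0.250000
  f(c_1) = f(0.250000) = -0.718912
  f(a) × f(c) ≥ 0, new interval: [0.250000, 0.780000]

After 1 iteration(s), the approximation is c_1 = 0.250000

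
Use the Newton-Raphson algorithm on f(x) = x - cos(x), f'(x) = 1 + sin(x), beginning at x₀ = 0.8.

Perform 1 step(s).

f(x) = x - cos(x)
f'(x) = 1 + sin(x)
x₀ = 0.8

Newton-Raphson formula: x_{n+1} = x_n - f(x_n)/f'(x_n)

Iteration 1:
  f(0.800000) = 0.103293
  f'(0.800000) = 1.717356
  x_1 = 0.800000 - 0.103293/1.717356 = 0.739853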